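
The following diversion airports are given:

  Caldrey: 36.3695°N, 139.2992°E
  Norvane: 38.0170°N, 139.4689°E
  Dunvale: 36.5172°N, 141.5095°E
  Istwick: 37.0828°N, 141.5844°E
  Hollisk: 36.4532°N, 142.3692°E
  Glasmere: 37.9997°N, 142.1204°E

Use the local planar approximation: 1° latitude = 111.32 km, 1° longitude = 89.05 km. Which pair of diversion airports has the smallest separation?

Pairwise distances:
Dunvale–Istwick: 63.3149 km
Dunvale–Hollisk: 76.8871 km
Istwick–Hollisk: 98.9763 km
Istwick–Glasmere: 112.6782 km
Hollisk–Glasmere: 173.5762 km
Dunvale–Glasmere: 173.7670 km
Caldrey–Norvane: 184.0212 km
Caldrey–Dunvale: 197.5128 km
Norvane–Istwick: 215.1836 km
Caldrey–Istwick: 218.4402 km
Norvane–Glasmere: 236.1239 km
Norvane–Dunvale: 246.7699 km
Caldrey–Hollisk: 273.5422 km
Caldrey–Glasmere: 309.9164 km
Norvane–Hollisk: 311.4625 km
Closest pair: Dunvale–Istwick at 63.3149 km.

Dunvale and Istwick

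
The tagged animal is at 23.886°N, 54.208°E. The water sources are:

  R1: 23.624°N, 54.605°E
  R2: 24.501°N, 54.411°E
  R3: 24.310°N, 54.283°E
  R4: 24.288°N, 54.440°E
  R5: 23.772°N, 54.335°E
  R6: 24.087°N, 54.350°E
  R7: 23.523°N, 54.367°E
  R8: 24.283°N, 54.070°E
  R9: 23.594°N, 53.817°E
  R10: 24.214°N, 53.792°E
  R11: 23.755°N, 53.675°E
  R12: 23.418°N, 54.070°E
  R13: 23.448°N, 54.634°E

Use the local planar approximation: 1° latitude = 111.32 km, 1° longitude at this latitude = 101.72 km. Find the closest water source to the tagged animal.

R5

Distances from 23.886°N, 54.208°E:
R1: √((-0.262·111.32)² + (0.397·101.72)²) = √(850.64622 + 1630.77377) = 49.814 km
R2: √((0.615·111.32)² + (0.203·101.72)²) = √(4687.01806 + 426.38781) = 71.508 km
R3: √((0.424·111.32)² + (0.075·101.72)²) = √(2227.80979 + 58.20164) = 47.812 km
R4: √((0.402·111.32)² + (0.232·101.72)²) = √(2002.61978 + 556.91469) = 50.592 km
R5: √((-0.114·111.32)² + (0.127·101.72)²) = √(161.04828 + 166.88609) = 18.109 km
R6: √((0.201·111.32)² + (0.142·101.72)²) = √(500.65495 + 208.63607) = 26.633 km
R7: √((-0.363·111.32)² + (0.159·101.72)²) = √(1632.90021 + 261.58146) = 43.526 km
R8: √((0.397·111.32)² + (-0.138·101.72)²) = √(1953.11317 + 197.04748) = 46.370 km
R9: √((-0.292·111.32)² + (-0.391·101.72)²) = √(1056.60363 + 1581.85335) = 51.366 km
R10: √((0.328·111.32)² + (-0.416·101.72)²) = √(1333.19625 + 1790.60323) = 55.891 km
R11: √((-0.131·111.32)² + (-0.533·101.72)²) = √(212.66156 + 2939.45706) = 56.144 km
R12: √((-0.468·111.32)² + (-0.138·101.72)²) = √(2714.17660 + 197.04748) = 53.956 km
R13: √((-0.438·111.32)² + (0.426·101.72)²) = √(2377.35817 + 1877.72462) = 65.231 km
Minimum: R5 at 18.109 km.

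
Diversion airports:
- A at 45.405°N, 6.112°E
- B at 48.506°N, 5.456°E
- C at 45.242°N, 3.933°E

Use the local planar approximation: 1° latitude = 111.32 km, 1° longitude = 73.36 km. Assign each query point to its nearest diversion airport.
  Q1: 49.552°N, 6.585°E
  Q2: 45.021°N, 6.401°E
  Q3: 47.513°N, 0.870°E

Q1 at 49.552°N, 6.585°E:
  A: √((-4.147·111.32)² + (-0.473·73.36)²) = √(213115.21967 + 1204.04003) = 462.946 km
  B: √((-1.046·111.32)² + (-1.129·73.36)²) = √(13558.44127 + 6859.72221) = 142.892 km
  C: √((-4.310·111.32)² + (-2.652·73.36)²) = √(230197.67644 + 37849.98265) = 517.733 km
  → nearest: B (142.892 km)
Q2 at 45.021°N, 6.401°E:
  A: √((0.384·111.32)² + (-0.289·73.36)²) = √(1827.29575 + 449.48410) = 47.716 km
  B: √((3.485·111.32)² + (-0.945·73.36)²) = √(150505.35768 + 4805.98336) = 394.096 km
  C: √((0.221·111.32)² + (-2.468·73.36)²) = √(605.24463 + 32780.00051) = 182.716 km
  → nearest: A (47.716 km)
Q3 at 47.513°N, 0.870°E:
  A: √((-2.108·111.32)² + (5.242·73.36)²) = √(55066.51707 + 147881.10210) = 450.497 km
  B: √((0.993·111.32)² + (4.586·73.36)²) = √(12219.25962 + 113184.44513) = 354.124 km
  C: √((-2.271·111.32)² + (3.063·73.36)²) = √(63911.74329 + 50490.84499) = 338.235 km
  → nearest: C (338.235 km)

Q1→B; Q2→A; Q3→C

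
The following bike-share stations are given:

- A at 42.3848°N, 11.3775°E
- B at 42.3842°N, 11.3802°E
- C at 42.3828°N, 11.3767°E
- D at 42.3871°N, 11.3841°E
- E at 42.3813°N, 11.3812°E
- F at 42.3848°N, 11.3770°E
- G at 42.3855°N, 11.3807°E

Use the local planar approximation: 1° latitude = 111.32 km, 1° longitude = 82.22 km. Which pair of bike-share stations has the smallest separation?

Pairwise distances:
A–B: 0.2318 km
A–C: 0.2322 km
A–D: 0.6000 km
A–E: 0.4943 km
A–F: 0.0411 km
A–G: 0.2744 km
B–C: 0.3273 km
B–D: 0.4550 km
B–E: 0.3331 km
B–F: 0.2714 km
B–G: 0.1504 km
C–D: 0.7742 km
C–E: 0.4059 km
C–F: 0.2240 km
C–G: 0.4455 km
D–E: 0.6883 km
D–F: 0.6374 km
D–G: 0.3315 km
E–F: 0.5206 km
E–G: 0.4693 km
F–G: 0.3140 km
Closest pair: A–F at 0.0411 km.

A and F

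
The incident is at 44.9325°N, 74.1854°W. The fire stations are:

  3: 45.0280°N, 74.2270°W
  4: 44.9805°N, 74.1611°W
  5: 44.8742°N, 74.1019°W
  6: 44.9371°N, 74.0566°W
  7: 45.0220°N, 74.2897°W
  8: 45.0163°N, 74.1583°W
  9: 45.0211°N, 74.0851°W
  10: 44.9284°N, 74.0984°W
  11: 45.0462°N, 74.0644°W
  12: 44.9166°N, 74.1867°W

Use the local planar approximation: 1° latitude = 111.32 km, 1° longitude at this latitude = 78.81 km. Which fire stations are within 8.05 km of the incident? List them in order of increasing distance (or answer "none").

Distances from 44.9325°N, 74.1854°W:
3: 11.1251 km
4: 5.6762 km
5: 9.2425 km
6: 10.1636 km
7: 12.9163 km
8: 9.5700 km
9: 12.6397 km
10: 6.8716 km
11: 15.8473 km
12: 1.7730 km
Threshold 8.05 km: 12 (1.7730 km), 4 (5.6762 km), 10 (6.8716 km) are within range.

12, 4, 10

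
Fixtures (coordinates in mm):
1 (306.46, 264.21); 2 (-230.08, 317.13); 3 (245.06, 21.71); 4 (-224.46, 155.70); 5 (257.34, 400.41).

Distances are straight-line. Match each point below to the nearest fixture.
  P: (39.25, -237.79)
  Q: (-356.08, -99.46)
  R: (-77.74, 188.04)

P→3; Q→4; R→4

P at (39.25, -237.79):
  1: 568.69 mm
  2: 616.83 mm
  3: 331.21 mm
  4: 473.68 mm
  5: 674.43 mm
  → nearest: 3 (331.21 mm)
Q at (-356.08, -99.46):
  1: 755.79 mm
  2: 435.23 mm
  3: 613.23 mm
  4: 287.11 mm
  5: 791.30 mm
  → nearest: 4 (287.11 mm)
R at (-77.74, 188.04):
  1: 391.68 mm
  2: 199.68 mm
  3: 363.13 mm
  4: 150.24 mm
  5: 396.71 mm
  → nearest: 4 (150.24 mm)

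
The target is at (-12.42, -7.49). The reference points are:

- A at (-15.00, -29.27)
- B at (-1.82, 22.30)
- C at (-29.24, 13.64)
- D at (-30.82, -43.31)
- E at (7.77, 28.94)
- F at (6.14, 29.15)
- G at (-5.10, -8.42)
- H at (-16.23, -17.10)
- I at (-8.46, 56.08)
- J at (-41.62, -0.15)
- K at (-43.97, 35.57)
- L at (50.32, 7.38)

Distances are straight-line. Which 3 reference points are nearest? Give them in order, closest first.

G, H, A

Distances from (-12.42, -7.49):
A: 21.93
B: 31.62
C: 27.01
D: 40.27
E: 41.65
F: 41.07
G: 7.38
H: 10.34
I: 63.69
J: 30.11
K: 53.38
L: 64.48
Sorted: G (7.38) < H (10.34) < A (21.93) < C (27.01) < J (30.11) < …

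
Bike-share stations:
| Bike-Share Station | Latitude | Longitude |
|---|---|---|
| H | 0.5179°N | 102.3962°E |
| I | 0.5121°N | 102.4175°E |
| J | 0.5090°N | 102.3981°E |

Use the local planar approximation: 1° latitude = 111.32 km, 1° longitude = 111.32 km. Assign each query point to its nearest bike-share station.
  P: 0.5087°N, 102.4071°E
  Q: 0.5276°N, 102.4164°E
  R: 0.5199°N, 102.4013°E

P→J; Q→I; R→H

P at 0.5087°N, 102.4071°E:
  H: 1.5878 km
  I: 1.2180 km
  J: 1.0024 km
  → nearest: J (1.0024 km)
Q at 0.5276°N, 102.4164°E:
  H: 2.4945 km
  I: 1.7298 km
  J: 2.9047 km
  → nearest: I (1.7298 km)
R at 0.5199°N, 102.4013°E:
  H: 0.6098 km
  I: 2.0015 km
  J: 1.2646 km
  → nearest: H (0.6098 km)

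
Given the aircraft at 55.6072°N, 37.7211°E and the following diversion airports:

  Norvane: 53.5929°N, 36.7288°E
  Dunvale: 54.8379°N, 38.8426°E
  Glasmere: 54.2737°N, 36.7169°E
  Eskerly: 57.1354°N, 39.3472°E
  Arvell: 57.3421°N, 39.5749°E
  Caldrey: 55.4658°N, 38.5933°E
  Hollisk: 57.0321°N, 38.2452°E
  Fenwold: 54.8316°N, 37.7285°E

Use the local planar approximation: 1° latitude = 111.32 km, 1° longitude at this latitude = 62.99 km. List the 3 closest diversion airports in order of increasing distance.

Caldrey, Fenwold, Dunvale

Distances from 55.6072°N, 37.7211°E:
Norvane: √((-2.0143·111.32)² + (-0.9923·62.99)²) = √(50279.934214 + 3906.872150) = 232.7806 km
Dunvale: √((-0.7693·111.32)² + (1.1215·62.99)²) = √(7333.948572 + 4990.473716) = 111.0154 km
Glasmere: √((-1.3335·111.32)² + (-1.0042·62.99)²) = √(22035.983341 + 4001.139108) = 161.3602 km
Eskerly: √((1.5282·111.32)² + (1.6261·62.99)²) = √(28940.550374 + 10491.503173) = 198.5751 km
Arvell: √((1.7349·111.32)² + (1.8538·62.99)²) = √(37298.836907 + 13635.434212) = 225.6862 km
Caldrey: √((-0.1414·111.32)² + (0.8722·62.99)²) = √(247.767999 + 3018.390195) = 57.1503 km
Hollisk: √((1.4249·111.32)² + (0.5241·62.99)²) = √(25160.262524 + 1089.862065) = 162.0189 km
Fenwold: √((-0.7756·111.32)² + (0.0074·62.99)²) = √(7454.559683 + 0.217273) = 86.3411 km
Sorted: Caldrey (57.1503 km) < Fenwold (86.3411 km) < Dunvale (111.0154 km) < Glasmere (161.3602 km) < Hollisk (162.0189 km) < …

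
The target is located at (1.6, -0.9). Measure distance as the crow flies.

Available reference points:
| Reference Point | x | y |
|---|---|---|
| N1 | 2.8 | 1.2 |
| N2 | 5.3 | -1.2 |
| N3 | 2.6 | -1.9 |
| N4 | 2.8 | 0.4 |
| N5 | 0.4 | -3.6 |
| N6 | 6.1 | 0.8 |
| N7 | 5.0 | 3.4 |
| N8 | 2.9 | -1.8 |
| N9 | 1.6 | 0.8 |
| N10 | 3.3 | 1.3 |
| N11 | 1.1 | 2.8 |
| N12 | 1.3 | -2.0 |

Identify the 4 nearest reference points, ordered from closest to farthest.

N12, N3, N8, N9

Distances from (1.6, -0.9):
N1: √((1.2)² + (2.1)²) = √(1.4400 + 4.4100) = 2.42
N2: √((3.7)² + (-0.3)²) = √(13.6900 + 0.0900) = 3.71
N3: √((1.0)² + (-1.0)²) = √(1.0000 + 1.0000) = 1.41
N4: √((1.2)² + (1.3)²) = √(1.4400 + 1.6900) = 1.77
N5: √((-1.2)² + (-2.7)²) = √(1.4400 + 7.2900) = 2.95
N6: √((4.5)² + (1.7)²) = √(20.2500 + 2.8900) = 4.81
N7: √((3.4)² + (4.3)²) = √(11.5600 + 18.4900) = 5.48
N8: √((1.3)² + (-0.9)²) = √(1.6900 + 0.8100) = 1.58
N9: √((0.0)² + (1.7)²) = √(0.0000 + 2.8900) = 1.70
N10: √((1.7)² + (2.2)²) = √(2.8900 + 4.8400) = 2.78
N11: √((-0.5)² + (3.7)²) = √(0.2500 + 13.6900) = 3.73
N12: √((-0.3)² + (-1.1)²) = √(0.0900 + 1.2100) = 1.14
Sorted: N12 (1.14) < N3 (1.41) < N8 (1.58) < N9 (1.70) < N4 (1.77) < N1 (2.42) < …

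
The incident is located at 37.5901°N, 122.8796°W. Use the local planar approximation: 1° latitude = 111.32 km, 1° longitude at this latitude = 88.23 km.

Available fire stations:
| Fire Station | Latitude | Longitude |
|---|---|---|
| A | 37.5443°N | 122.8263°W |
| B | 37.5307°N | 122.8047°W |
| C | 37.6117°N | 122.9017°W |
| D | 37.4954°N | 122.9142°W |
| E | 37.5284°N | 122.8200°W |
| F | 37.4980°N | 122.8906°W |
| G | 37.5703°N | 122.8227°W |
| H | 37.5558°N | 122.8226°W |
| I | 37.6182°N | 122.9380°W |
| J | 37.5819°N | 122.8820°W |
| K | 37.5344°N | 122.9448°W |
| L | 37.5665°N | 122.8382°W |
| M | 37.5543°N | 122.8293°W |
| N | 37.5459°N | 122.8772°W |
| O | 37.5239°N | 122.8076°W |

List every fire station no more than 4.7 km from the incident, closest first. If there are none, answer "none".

Distances from 37.5901°N, 122.8796°W:
A: 6.9361 km
B: 9.3485 km
C: 3.0958 km
D: 10.9751 km
E: 8.6503 km
F: 10.2984 km
G: 5.4828 km
H: 6.3144 km
I: 6.0278 km
J: 0.9371 km
K: 8.4581 km
L: 4.4994 km
M: 5.9647 km
N: 4.9249 km
O: 9.7295 km
Threshold 4.7 km: J (0.9371 km), C (3.0958 km), L (4.4994 km) are within range.

J, C, L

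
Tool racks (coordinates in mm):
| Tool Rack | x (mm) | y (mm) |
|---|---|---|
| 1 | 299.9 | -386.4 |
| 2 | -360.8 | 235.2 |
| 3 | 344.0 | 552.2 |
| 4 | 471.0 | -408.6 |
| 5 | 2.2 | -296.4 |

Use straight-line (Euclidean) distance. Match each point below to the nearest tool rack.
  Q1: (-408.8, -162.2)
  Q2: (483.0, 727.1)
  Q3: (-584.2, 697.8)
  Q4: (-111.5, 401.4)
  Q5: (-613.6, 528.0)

Q1→2; Q2→3; Q3→2; Q4→2; Q5→2

Q1 at (-408.8, -162.2):
  1: √((708.7)² + (-224.2)²) = √(502255.690 + 50265.640) = 743.3 mm
  2: √((48.0)² + (397.4)²) = √(2304.000 + 157926.760) = 400.3 mm
  3: √((752.8)² + (714.4)²) = √(566707.840 + 510367.360) = 1037.8 mm
  4: √((879.8)² + (-246.4)²) = √(774048.040 + 60712.960) = 913.7 mm
  5: √((411.0)² + (-134.2)²) = √(168921.000 + 18009.640) = 432.4 mm
  → nearest: 2 (400.3 mm)
Q2 at (483.0, 727.1):
  1: √((-183.1)² + (-1113.5)²) = √(33525.610 + 1239882.250) = 1128.5 mm
  2: √((-843.8)² + (-491.9)²) = √(711998.440 + 241965.610) = 976.7 mm
  3: √((-139.0)² + (-174.9)²) = √(19321.000 + 30590.010) = 223.4 mm
  4: √((-12.0)² + (-1135.7)²) = √(144.000 + 1289814.490) = 1135.8 mm
  5: √((-480.8)² + (-1023.5)²) = √(231168.640 + 1047552.250) = 1130.8 mm
  → nearest: 3 (223.4 mm)
Q3 at (-584.2, 697.8):
  1: √((884.1)² + (-1084.2)²) = √(781632.810 + 1175489.640) = 1399.0 mm
  2: √((223.4)² + (-462.6)²) = √(49907.560 + 213998.760) = 513.7 mm
  3: √((928.2)² + (-145.6)²) = √(861555.240 + 21199.360) = 939.6 mm
  4: √((1055.2)² + (-1106.4)²) = √(1113447.040 + 1224120.960) = 1528.9 mm
  5: √((586.4)² + (-994.2)²) = √(343864.960 + 988433.640) = 1154.3 mm
  → nearest: 2 (513.7 mm)
Q4 at (-111.5, 401.4):
  1: √((411.4)² + (-787.8)²) = √(169249.960 + 620628.840) = 888.8 mm
  2: √((-249.3)² + (-166.2)²) = √(62150.490 + 27622.440) = 299.6 mm
  3: √((455.5)² + (150.8)²) = √(207480.250 + 22740.640) = 479.8 mm
  4: √((582.5)² + (-810.0)²) = √(339306.250 + 656100.000) = 997.7 mm
  5: √((113.7)² + (-697.8)²) = √(12927.690 + 486924.840) = 707.0 mm
  → nearest: 2 (299.6 mm)
Q5 at (-613.6, 528.0):
  1: √((913.5)² + (-914.4)²) = √(834482.250 + 836127.360) = 1292.5 mm
  2: √((252.8)² + (-292.8)²) = √(63907.840 + 85731.840) = 386.8 mm
  3: √((957.6)² + (24.2)²) = √(916997.760 + 585.640) = 957.9 mm
  4: √((1084.6)² + (-936.6)²) = √(1176357.160 + 877219.560) = 1433.0 mm
  5: √((615.8)² + (-824.4)²) = √(379209.640 + 679635.360) = 1029.0 mm
  → nearest: 2 (386.8 mm)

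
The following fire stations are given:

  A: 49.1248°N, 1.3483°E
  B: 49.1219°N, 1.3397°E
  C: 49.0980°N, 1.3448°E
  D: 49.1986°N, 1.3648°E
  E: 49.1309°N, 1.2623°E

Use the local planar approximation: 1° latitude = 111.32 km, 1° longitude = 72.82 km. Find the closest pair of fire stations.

A and B

Pairwise distances:
A–B: 0.7046 km
A–C: 2.9942 km
A–D: 8.3028 km
A–E: 6.2992 km
B–C: 2.6863 km
B–D: 8.7317 km
B–E: 5.7246 km
C–D: 11.2931 km
C–E: 7.0360 km
D–E: 10.6070 km
Closest pair: A–B at 0.7046 km.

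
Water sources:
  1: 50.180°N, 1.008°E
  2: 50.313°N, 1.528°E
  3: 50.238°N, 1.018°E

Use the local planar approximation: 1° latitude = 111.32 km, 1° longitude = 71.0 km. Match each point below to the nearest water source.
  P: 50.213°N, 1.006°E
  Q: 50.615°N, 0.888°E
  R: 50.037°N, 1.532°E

P→3; Q→3; R→2

P at 50.213°N, 1.006°E:
  1: √((-0.033·111.32)² + (0.002·71.0)²) = √(13.49504 + 0.02016) = 3.676 km
  2: √((0.100·111.32)² + (0.522·71.0)²) = √(123.92142 + 1373.59184) = 38.698 km
  3: √((0.025·111.32)² + (0.012·71.0)²) = √(7.74509 + 0.72590) = 2.910 km
  → nearest: 3 (2.910 km)
Q at 50.615°N, 0.888°E:
  1: √((-0.435·111.32)² + (0.120·71.0)²) = √(2344.90315 + 72.59040) = 49.168 km
  2: √((-0.302·111.32)² + (0.640·71.0)²) = √(1130.21296 + 2064.79360) = 56.524 km
  3: √((-0.377·111.32)² + (0.130·71.0)²) = √(1761.28281 + 85.19290) = 42.971 km
  → nearest: 3 (42.971 km)
R at 50.037°N, 1.532°E:
  1: √((0.143·111.32)² + (-0.524·71.0)²) = √(253.40692 + 1384.13762) = 40.467 km
  2: √((0.276·111.32)² + (-0.004·71.0)²) = √(943.98384 + 0.08066) = 30.726 km
  3: √((0.201·111.32)² + (-0.514·71.0)²) = √(500.65495 + 1331.81204) = 42.807 km
  → nearest: 2 (30.726 km)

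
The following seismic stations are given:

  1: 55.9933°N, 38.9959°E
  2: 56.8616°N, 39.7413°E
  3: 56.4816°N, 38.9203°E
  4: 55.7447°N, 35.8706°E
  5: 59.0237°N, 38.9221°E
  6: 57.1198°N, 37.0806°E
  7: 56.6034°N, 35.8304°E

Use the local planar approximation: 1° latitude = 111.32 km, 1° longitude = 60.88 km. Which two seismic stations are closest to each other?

Pairwise distances:
1–2: 106.7817 km
1–3: 54.5521 km
1–4: 192.2703 km
1–5: 337.3740 km
1–6: 171.2367 km
1–7: 204.3329 km
2–3: 65.4803 km
2–4: 266.4373 km
2–5: 245.7978 km
2–6: 164.5138 km
2–7: 239.8242 km
3–4: 202.9802 km
3–5: 282.9866 km
3–6: 132.6330 km
3–7: 188.6011 km
4–5: 409.5739 km
4–6: 169.8788 km
4–7: 95.6218 km
5–6: 239.7671 km
5–7: 328.6626 km
6–7: 95.3817 km
Closest pair: 1–3 at 54.5521 km.

1 and 3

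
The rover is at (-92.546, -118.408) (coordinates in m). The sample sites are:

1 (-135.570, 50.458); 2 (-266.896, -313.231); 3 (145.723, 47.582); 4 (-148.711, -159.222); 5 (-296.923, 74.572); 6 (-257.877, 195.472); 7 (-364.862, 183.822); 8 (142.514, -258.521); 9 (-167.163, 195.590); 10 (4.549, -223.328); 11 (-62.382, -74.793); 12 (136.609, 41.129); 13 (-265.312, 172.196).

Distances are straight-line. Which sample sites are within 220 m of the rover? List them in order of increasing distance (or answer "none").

Distances from (-92.546, -118.408):
1: √((-43.024)² + (168.866)²) = √(1851.06458 + 28515.72596) = 174.261 m
2: √((-174.350)² + (-194.823)²) = √(30397.92250 + 37956.00133) = 261.446 m
3: √((238.269)² + (165.990)²) = √(56772.11636 + 27552.68010) = 290.387 m
4: √((-56.165)² + (-40.814)²) = √(3154.50723 + 1665.78260) = 69.428 m
5: √((-204.377)² + (192.980)²) = √(41769.95813 + 37241.28040) = 281.089 m
6: √((-165.331)² + (313.880)²) = √(27334.33956 + 98520.65440) = 354.760 m
7: √((-272.316)² + (302.230)²) = √(74156.00386 + 91342.97290) = 406.816 m
8: √((235.060)² + (-140.113)²) = √(55253.20360 + 19631.65277) = 273.651 m
9: √((-74.617)² + (313.998)²) = √(5567.69669 + 98594.74400) = 322.742 m
10: √((97.095)² + (-104.920)²) = √(9427.43903 + 11008.20640) = 142.953 m
11: √((30.164)² + (43.615)²) = √(909.86690 + 1902.26822) = 53.030 m
12: √((229.155)² + (159.537)²) = √(52512.01403 + 25452.05437) = 279.220 m
13: √((-172.766)² + (290.604)²) = √(29848.09076 + 84450.68482) = 338.081 m
Threshold 220 m: 11 (53.030 m), 4 (69.428 m), 10 (142.953 m), 1 (174.261 m) are within range.

11, 4, 10, 1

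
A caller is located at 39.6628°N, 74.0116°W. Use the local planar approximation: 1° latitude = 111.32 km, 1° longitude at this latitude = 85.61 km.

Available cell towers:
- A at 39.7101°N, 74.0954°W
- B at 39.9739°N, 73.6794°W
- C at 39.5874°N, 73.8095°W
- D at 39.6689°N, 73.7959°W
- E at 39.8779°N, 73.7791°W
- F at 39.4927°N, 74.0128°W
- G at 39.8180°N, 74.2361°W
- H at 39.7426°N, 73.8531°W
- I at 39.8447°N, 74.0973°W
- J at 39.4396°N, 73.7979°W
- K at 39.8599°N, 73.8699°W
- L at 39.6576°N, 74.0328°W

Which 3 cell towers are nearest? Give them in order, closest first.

L, A, H

Distances from 39.6628°N, 74.0116°W:
A: √((0.0473·111.32)² + (-0.0838·85.61)²) = √(27.724816 + 51.467969) = 8.8990 km
B: √((0.3111·111.32)² + (0.3322·85.61)²) = √(1199.351320 + 808.813237) = 44.8125 km
C: √((-0.0754·111.32)² + (0.2021·85.61)²) = √(70.451312 + 299.351626) = 19.2303 km
D: √((0.0061·111.32)² + (0.2157·85.61)²) = √(0.461112 + 340.996000) = 18.4786 km
E: √((0.2151·111.32)² + (0.2325·85.61)²) = √(573.359768 + 396.182154) = 31.1375 km
F: √((-0.1701·111.32)² + (-0.0012·85.61)²) = √(358.554372 + 0.010554) = 18.9358 km
G: √((0.1552·111.32)² + (-0.2245·85.61)²) = √(298.490030 + 369.387066) = 25.8433 km
H: √((0.0798·111.32)² + (0.1585·85.61)²) = √(78.913658 + 184.122782) = 16.2184 km
I: √((0.1819·111.32)² + (-0.0857·85.61)²) = √(410.026375 + 53.828297) = 21.5373 km
J: √((-0.2232·111.32)² + (0.2137·85.61)²) = √(617.354724 + 334.701793) = 30.8554 km
K: √((0.1971·111.32)² + (0.1417·85.61)²) = √(481.415029 + 147.159632) = 25.0714 km
L: √((-0.0052·111.32)² + (-0.0212·85.61)²) = √(0.335084 + 3.293978) = 1.9050 km
Sorted: L (1.9050 km) < A (8.8990 km) < H (16.2184 km) < D (18.4786 km) < F (18.9358 km) < …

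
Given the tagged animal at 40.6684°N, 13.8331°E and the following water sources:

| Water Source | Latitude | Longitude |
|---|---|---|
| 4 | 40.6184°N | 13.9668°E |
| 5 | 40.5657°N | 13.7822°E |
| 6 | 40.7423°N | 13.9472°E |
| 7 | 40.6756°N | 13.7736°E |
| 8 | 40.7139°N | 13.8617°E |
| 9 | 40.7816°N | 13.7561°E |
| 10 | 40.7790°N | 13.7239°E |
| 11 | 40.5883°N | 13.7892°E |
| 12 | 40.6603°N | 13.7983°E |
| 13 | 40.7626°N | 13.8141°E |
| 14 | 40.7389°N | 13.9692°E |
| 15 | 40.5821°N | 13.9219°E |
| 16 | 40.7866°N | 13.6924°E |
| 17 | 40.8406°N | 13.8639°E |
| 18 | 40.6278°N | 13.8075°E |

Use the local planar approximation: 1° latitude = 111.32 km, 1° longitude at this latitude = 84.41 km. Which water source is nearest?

Distances from 40.6684°N, 13.8331°E:
4: 12.5835 km
5: 12.2132 km
6: 12.6663 km
7: 5.0859 km
8: 5.6110 km
9: 14.1789 km
10: 15.3801 km
11: 9.6561 km
12: 3.0727 km
13: 10.6083 km
14: 13.9130 km
15: 12.1851 km
16: 17.7253 km
17: 19.3448 km
18: 5.0096 km
Minimum: 12 at 3.0727 km.

12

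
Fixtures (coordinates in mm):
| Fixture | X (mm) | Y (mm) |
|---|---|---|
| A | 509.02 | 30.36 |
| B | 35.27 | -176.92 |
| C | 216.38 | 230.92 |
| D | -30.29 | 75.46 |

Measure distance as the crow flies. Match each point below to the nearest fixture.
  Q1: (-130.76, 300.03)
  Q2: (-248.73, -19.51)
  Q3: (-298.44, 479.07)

Q1 at (-130.76, 300.03):
  A: 694.29 mm
  B: 505.02 mm
  C: 353.95 mm
  D: 246.02 mm
  → nearest: D (246.02 mm)
Q2 at (-248.73, -19.51):
  A: 759.39 mm
  B: 324.71 mm
  C: 528.24 mm
  D: 238.19 mm
  → nearest: D (238.19 mm)
Q3 at (-298.44, 479.07):
  A: 923.76 mm
  B: 735.99 mm
  C: 571.51 mm
  D: 484.57 mm
  → nearest: D (484.57 mm)

Q1→D; Q2→D; Q3→D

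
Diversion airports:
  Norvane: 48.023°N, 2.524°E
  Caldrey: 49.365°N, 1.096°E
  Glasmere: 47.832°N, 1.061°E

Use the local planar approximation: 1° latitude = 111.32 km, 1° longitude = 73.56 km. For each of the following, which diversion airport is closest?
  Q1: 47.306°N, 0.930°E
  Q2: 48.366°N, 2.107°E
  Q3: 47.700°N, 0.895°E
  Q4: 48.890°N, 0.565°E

Q1→Glasmere; Q2→Norvane; Q3→Glasmere; Q4→Caldrey

Q1 at 47.306°N, 0.930°E:
  Norvane: √((0.717·111.32)² + (1.594·73.56)²) = √(6370.66409 + 13748.65060) = 141.843 km
  Caldrey: √((2.059·111.32)² + (0.166·73.56)²) = √(52536.25225 + 149.10754) = 229.533 km
  Glasmere: √((0.526·111.32)² + (0.131·73.56)²) = √(3428.60839 + 92.85943) = 59.342 km
  → nearest: Glasmere (59.342 km)
Q2 at 48.366°N, 2.107°E:
  Norvane: √((-0.343·111.32)² + (0.417·73.56)²) = √(1457.92316 + 940.92618) = 48.978 km
  Caldrey: √((0.999·111.32)² + (-1.011·73.56)²) = √(12367.37051 + 5530.77196) = 133.784 km
  Glasmere: √((-0.534·111.32)² + (-1.046·73.56)²) = √(3533.69376 + 5920.34220) = 97.232 km
  → nearest: Norvane (48.978 km)
Q3 at 47.700°N, 0.895°E:
  Norvane: √((0.323·111.32)² + (1.629·73.56)²) = √(1292.85982 + 14359.04676) = 125.108 km
  Caldrey: √((1.665·111.32)² + (0.201·73.56)²) = √(34353.80696 + 218.61278) = 185.937 km
  Glasmere: √((0.132·111.32)² + (0.166·73.56)²) = √(215.92069 + 149.10754) = 19.106 km
  → nearest: Glasmere (19.106 km)
Q4 at 48.890°N, 0.565°E:
  Norvane: √((-0.867·111.32)² + (1.959·73.56)²) = √(9315.03713 + 20765.97434) = 173.439 km
  Caldrey: √((0.475·111.32)² + (0.531·73.56)²) = √(2795.97713 + 1525.71172) = 65.740 km
  Glasmere: √((-1.058·111.32)² + (0.496·73.56)²) = √(13871.31809 + 1331.21068) = 123.299 km
  → nearest: Caldrey (65.740 km)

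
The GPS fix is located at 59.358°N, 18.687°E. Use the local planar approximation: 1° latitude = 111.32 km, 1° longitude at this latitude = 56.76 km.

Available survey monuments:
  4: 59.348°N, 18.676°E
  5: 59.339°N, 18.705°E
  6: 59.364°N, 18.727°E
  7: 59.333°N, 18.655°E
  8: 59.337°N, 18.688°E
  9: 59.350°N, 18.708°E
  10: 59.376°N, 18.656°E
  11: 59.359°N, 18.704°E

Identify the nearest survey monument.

Distances from 59.358°N, 18.687°E:
4: √((-0.010·111.32)² + (-0.011·56.76)²) = √(1.23921 + 0.38983) = 1.276 km
5: √((-0.019·111.32)² + (0.018·56.76)²) = √(4.47356 + 1.04383) = 2.349 km
6: √((0.006·111.32)² + (0.040·56.76)²) = √(0.44612 + 5.15472) = 2.367 km
7: √((-0.025·111.32)² + (-0.032·56.76)²) = √(7.74509 + 3.29902) = 3.323 km
8: √((-0.021·111.32)² + (0.001·56.76)²) = √(5.46493 + 0.00322) = 2.338 km
9: √((-0.008·111.32)² + (0.021·56.76)²) = √(0.79310 + 1.42077) = 1.488 km
10: √((0.018·111.32)² + (-0.031·56.76)²) = √(4.01505 + 3.09605) = 2.667 km
11: √((0.001·111.32)² + (0.017·56.76)²) = √(0.01239 + 0.93107) = 0.971 km
Minimum: 11 at 0.971 km.

11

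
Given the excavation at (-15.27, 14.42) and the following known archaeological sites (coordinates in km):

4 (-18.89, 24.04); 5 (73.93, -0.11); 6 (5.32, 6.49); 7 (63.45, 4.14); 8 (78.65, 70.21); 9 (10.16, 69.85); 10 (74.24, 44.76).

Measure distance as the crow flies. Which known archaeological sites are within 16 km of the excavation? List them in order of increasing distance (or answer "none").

Distances from (-15.27, 14.42):
4: 10.28 km
5: 90.38 km
6: 22.06 km
7: 79.39 km
8: 109.24 km
9: 60.98 km
10: 94.51 km
Threshold 16 km: 4 (10.28 km) is within range.

4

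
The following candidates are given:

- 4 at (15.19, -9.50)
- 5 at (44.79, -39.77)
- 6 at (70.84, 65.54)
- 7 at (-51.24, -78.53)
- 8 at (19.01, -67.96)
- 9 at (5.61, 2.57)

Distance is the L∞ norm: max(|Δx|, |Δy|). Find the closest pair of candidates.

Pairwise distances:
4–5: 30.27
4–6: 75.04
4–7: 69.03
4–8: 58.46
4–9: 12.07
5–6: 105.31
5–7: 96.03
5–8: 28.19
5–9: 42.34
6–7: 144.07
6–8: 133.50
6–9: 65.23
7–8: 70.25
7–9: 81.10
8–9: 70.53
Closest pair: 4–9 at 12.07.

4 and 9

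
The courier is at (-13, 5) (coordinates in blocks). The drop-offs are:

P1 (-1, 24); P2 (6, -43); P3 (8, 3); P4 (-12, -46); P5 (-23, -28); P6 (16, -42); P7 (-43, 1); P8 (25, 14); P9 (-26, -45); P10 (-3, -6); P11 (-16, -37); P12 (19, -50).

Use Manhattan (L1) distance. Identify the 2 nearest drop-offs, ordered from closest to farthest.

Distances from (-13, 5):
P1: |12| + |19| = 12 + 19 = 31 blocks
P2: |19| + |-48| = 19 + 48 = 67 blocks
P3: |21| + |-2| = 21 + 2 = 23 blocks
P4: |1| + |-51| = 1 + 51 = 52 blocks
P5: |-10| + |-33| = 10 + 33 = 43 blocks
P6: |29| + |-47| = 29 + 47 = 76 blocks
P7: |-30| + |-4| = 30 + 4 = 34 blocks
P8: |38| + |9| = 38 + 9 = 47 blocks
P9: |-13| + |-50| = 13 + 50 = 63 blocks
P10: |10| + |-11| = 10 + 11 = 21 blocks
P11: |-3| + |-42| = 3 + 42 = 45 blocks
P12: |32| + |-55| = 32 + 55 = 87 blocks
Sorted: P10 (21 blocks) < P3 (23 blocks) < P1 (31 blocks) < P7 (34 blocks) < …

P10, P3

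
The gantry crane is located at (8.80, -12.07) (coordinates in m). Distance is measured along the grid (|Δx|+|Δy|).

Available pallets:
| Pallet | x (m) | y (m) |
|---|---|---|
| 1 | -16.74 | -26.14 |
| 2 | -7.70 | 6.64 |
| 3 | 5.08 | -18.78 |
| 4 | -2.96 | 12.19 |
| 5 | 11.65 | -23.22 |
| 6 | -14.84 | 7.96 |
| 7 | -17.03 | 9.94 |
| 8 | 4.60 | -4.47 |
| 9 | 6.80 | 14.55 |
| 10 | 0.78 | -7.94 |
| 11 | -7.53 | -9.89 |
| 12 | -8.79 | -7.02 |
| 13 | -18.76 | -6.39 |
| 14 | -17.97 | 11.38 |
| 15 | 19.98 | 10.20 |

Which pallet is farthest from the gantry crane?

14

Distances from (8.80, -12.07):
1: |-25.54| + |-14.07| = 25.54 + 14.07 = 39.61 m
2: |-16.50| + |18.71| = 16.50 + 18.71 = 35.21 m
3: |-3.72| + |-6.71| = 3.72 + 6.71 = 10.43 m
4: |-11.76| + |24.26| = 11.76 + 24.26 = 36.02 m
5: |2.85| + |-11.15| = 2.85 + 11.15 = 14.00 m
6: |-23.64| + |20.03| = 23.64 + 20.03 = 43.67 m
7: |-25.83| + |22.01| = 25.83 + 22.01 = 47.84 m
8: |-4.20| + |7.60| = 4.20 + 7.60 = 11.80 m
9: |-2.00| + |26.62| = 2.00 + 26.62 = 28.62 m
10: |-8.02| + |4.13| = 8.02 + 4.13 = 12.15 m
11: |-16.33| + |2.18| = 16.33 + 2.18 = 18.51 m
12: |-17.59| + |5.05| = 17.59 + 5.05 = 22.64 m
13: |-27.56| + |5.68| = 27.56 + 5.68 = 33.24 m
14: |-26.77| + |23.45| = 26.77 + 23.45 = 50.22 m
15: |11.18| + |22.27| = 11.18 + 22.27 = 33.45 m
Maximum: 14 at 50.22 m.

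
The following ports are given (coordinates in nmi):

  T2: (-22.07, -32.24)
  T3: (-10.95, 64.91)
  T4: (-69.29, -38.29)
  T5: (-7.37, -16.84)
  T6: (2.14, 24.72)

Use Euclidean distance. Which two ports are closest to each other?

T2 and T5

Pairwise distances:
T2–T5: √((14.70)² + (15.40)²) = √(216.0900 + 237.1600) = 21.29 nmi
T3–T6: √((13.09)² + (-40.19)²) = √(171.3481 + 1615.2361) = 42.27 nmi
T5–T6: √((9.51)² + (41.56)²) = √(90.4401 + 1727.2336) = 42.63 nmi
T2–T4: √((-47.22)² + (-6.05)²) = √(2229.7284 + 36.6025) = 47.61 nmi
T2–T6: √((24.21)² + (56.96)²) = √(586.1241 + 3244.4416) = 61.89 nmi
T4–T5: √((61.92)² + (21.45)²) = √(3834.0864 + 460.1025) = 65.53 nmi
T3–T5: √((3.58)² + (-81.75)²) = √(12.8164 + 6683.0625) = 81.83 nmi
T4–T6: √((71.43)² + (63.01)²) = √(5102.2449 + 3970.2601) = 95.25 nmi
T2–T3: √((11.12)² + (97.15)²) = √(123.6544 + 9438.1225) = 97.78 nmi
T3–T4: √((-58.34)² + (-103.20)²) = √(3403.5556 + 10650.2400) = 118.55 nmi
Closest pair: T2–T5 at 21.29 nmi.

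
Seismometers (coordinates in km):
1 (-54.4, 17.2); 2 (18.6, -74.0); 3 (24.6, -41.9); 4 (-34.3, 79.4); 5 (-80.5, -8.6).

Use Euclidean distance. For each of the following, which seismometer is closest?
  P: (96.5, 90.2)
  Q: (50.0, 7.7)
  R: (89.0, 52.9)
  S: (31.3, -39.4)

P at (96.5, 90.2):
  1: 167.6 km
  2: 181.7 km
  3: 150.4 km
  4: 131.2 km
  5: 202.7 km
  → nearest: 4 (131.2 km)
Q at (50.0, 7.7):
  1: 104.8 km
  2: 87.5 km
  3: 55.7 km
  4: 110.7 km
  5: 131.5 km
  → nearest: 3 (55.7 km)
R at (89.0, 52.9):
  1: 147.8 km
  2: 145.1 km
  3: 114.6 km
  4: 126.1 km
  5: 180.3 km
  → nearest: 3 (114.6 km)
S at (31.3, -39.4):
  1: 102.7 km
  2: 36.9 km
  3: 7.2 km
  4: 135.7 km
  5: 116.0 km
  → nearest: 3 (7.2 km)

P→4; Q→3; R→3; S→3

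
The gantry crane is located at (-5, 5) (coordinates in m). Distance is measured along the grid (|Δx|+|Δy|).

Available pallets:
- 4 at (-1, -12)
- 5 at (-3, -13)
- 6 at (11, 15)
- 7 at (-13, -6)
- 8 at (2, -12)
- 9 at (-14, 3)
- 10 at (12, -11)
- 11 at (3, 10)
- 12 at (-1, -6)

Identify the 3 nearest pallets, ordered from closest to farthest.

Distances from (-5, 5):
4: |4| + |-17| = 4 + 17 = 21 m
5: |2| + |-18| = 2 + 18 = 20 m
6: |16| + |10| = 16 + 10 = 26 m
7: |-8| + |-11| = 8 + 11 = 19 m
8: |7| + |-17| = 7 + 17 = 24 m
9: |-9| + |-2| = 9 + 2 = 11 m
10: |17| + |-16| = 17 + 16 = 33 m
11: |8| + |5| = 8 + 5 = 13 m
12: |4| + |-11| = 4 + 11 = 15 m
Sorted: 9 (11 m) < 11 (13 m) < 12 (15 m) < 7 (19 m) < 5 (20 m) < …

9, 11, 12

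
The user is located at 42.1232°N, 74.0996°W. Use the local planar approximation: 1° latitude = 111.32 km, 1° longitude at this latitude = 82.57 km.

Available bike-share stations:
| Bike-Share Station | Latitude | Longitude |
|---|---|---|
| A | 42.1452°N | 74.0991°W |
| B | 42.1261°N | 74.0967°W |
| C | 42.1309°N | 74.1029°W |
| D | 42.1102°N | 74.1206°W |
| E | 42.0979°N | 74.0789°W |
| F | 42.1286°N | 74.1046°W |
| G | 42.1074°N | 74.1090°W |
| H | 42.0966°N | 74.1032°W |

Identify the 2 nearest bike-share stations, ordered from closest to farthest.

Distances from 42.1232°N, 74.0996°W:
A: 2.4494 km
B: 0.4019 km
C: 0.8994 km
D: 2.2585 km
E: 3.2945 km
F: 0.7292 km
G: 1.9225 km
H: 2.9760 km
Sorted: B (0.4019 km) < F (0.7292 km) < C (0.8994 km) < G (1.9225 km) < …

B, F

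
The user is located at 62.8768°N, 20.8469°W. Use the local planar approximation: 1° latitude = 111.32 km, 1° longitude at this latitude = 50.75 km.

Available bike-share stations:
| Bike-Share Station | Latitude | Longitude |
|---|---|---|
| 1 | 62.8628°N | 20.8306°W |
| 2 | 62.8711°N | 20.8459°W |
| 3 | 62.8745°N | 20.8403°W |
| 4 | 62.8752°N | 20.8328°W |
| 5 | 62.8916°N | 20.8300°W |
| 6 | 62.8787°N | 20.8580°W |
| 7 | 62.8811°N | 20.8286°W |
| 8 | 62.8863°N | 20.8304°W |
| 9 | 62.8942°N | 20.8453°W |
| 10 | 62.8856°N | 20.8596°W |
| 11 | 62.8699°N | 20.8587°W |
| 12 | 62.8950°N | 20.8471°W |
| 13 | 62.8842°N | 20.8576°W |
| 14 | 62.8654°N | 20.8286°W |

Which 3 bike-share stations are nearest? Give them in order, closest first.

Distances from 62.8768°N, 20.8469°W:
1: √((-0.0140·111.32)² + (0.0163·50.75)²) = √(2.428860 + 0.684301) = 1.7644 km
2: √((-0.0057·111.32)² + (0.0010·50.75)²) = √(0.402621 + 0.002576) = 0.6366 km
3: √((-0.0023·111.32)² + (0.0066·50.75)²) = √(0.065554 + 0.112192) = 0.4216 km
4: √((-0.0016·111.32)² + (0.0141·50.75)²) = √(0.031724 + 0.512048) = 0.7374 km
5: √((0.0148·111.32)² + (0.0169·50.75)²) = √(2.714375 + 0.735606) = 1.8574 km
6: √((0.0019·111.32)² + (-0.0111·50.75)²) = √(0.044736 + 0.317335) = 0.6017 km
7: √((0.0043·111.32)² + (0.0183·50.75)²) = √(0.229131 + 0.862530) = 1.0448 km
8: √((0.0095·111.32)² + (0.0165·50.75)²) = √(1.118391 + 0.701197) = 1.3489 km
9: √((0.0174·111.32)² + (0.0016·50.75)²) = √(3.751845 + 0.006593) = 1.9387 km
10: √((0.0088·111.32)² + (-0.0127·50.75)²) = √(0.959648 + 0.415412) = 1.1726 km
11: √((-0.0069·111.32)² + (-0.0118·50.75)²) = √(0.589990 + 0.358621) = 0.9740 km
12: √((0.0182·111.32)² + (-0.0002·50.75)²) = √(4.104773 + 0.000103) = 2.0260 km
13: √((0.0074·111.32)² + (-0.0107·50.75)²) = √(0.678594 + 0.294876) = 0.9866 km
14: √((-0.0114·111.32)² + (0.0183·50.75)²) = √(1.610483 + 0.862530) = 1.5726 km
Sorted: 3 (0.4216 km) < 6 (0.6017 km) < 2 (0.6366 km) < 4 (0.7374 km) < 11 (0.9740 km) < …

3, 6, 2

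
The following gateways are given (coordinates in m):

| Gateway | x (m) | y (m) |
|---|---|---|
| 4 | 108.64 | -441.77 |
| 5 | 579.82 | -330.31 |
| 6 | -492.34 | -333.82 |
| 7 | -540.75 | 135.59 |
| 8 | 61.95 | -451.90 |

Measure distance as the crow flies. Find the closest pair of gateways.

4 and 8

Pairwise distances:
4–5: √((471.18)² + (111.46)²) = √(222010.5924 + 12423.3316) = 484.18 m
4–6: √((-600.98)² + (107.95)²) = √(361176.9604 + 11653.2025) = 610.60 m
4–7: √((-649.39)² + (577.36)²) = √(421707.3721 + 333344.5696) = 868.94 m
4–8: √((-46.69)² + (-10.13)²) = √(2179.9561 + 102.6169) = 47.78 m
5–6: √((-1072.16)² + (-3.51)²) = √(1149527.0656 + 12.3201) = 1072.17 m
5–7: √((-1120.57)² + (465.90)²) = √(1255677.1249 + 217062.8100) = 1213.56 m
5–8: √((-517.87)² + (-121.59)²) = √(268189.3369 + 14784.1281) = 531.95 m
6–7: √((-48.41)² + (469.41)²) = √(2343.5281 + 220345.7481) = 471.90 m
6–8: √((554.29)² + (-118.08)²) = √(307237.4041 + 13942.8864) = 566.73 m
7–8: √((602.70)² + (-587.49)²) = √(363247.2900 + 345144.5001) = 841.66 m
Closest pair: 4–8 at 47.78 m.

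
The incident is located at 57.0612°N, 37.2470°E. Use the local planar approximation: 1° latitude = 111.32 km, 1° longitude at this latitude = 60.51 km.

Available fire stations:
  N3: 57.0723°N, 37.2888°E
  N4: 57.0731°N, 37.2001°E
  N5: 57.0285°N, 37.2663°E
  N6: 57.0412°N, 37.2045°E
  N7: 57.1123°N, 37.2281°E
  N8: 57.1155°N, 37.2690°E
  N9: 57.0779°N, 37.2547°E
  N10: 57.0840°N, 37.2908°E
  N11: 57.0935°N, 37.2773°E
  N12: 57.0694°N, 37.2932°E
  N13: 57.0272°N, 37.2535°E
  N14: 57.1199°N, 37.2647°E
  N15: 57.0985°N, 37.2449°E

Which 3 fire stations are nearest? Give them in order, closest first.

Distances from 57.0612°N, 37.2470°E:
N3: √((0.0111·111.32)² + (0.0418·60.51)²) = √(1.526836 + 6.397450) = 2.8150 km
N4: √((0.0119·111.32)² + (-0.0469·60.51)²) = √(1.754851 + 8.053784) = 3.1319 km
N5: √((-0.0327·111.32)² + (0.0193·60.51)²) = √(13.250794 + 1.363857) = 3.8229 km
N6: √((-0.0200·111.32)² + (-0.0425·60.51)²) = √(4.956857 + 6.613512) = 3.4015 km
N7: √((0.0511·111.32)² + (-0.0189·60.51)²) = √(32.358486 + 1.307910) = 5.8023 km
N8: √((0.0543·111.32)² + (0.0220·60.51)²) = √(36.538108 + 1.772147) = 6.1895 km
N9: √((0.0167·111.32)² + (0.0077·60.51)²) = √(3.456045 + 0.217088) = 1.9165 km
N10: √((0.0228·111.32)² + (0.0438·60.51)²) = √(6.441931 + 7.024292) = 3.6696 km
N11: √((0.0323·111.32)² + (0.0303·60.51)²) = √(12.928598 + 3.361550) = 4.0361 km
N12: √((0.0082·111.32)² + (0.0462·60.51)²) = √(0.833248 + 7.815167) = 2.9408 km
N13: √((-0.0340·111.32)² + (0.0065·60.51)²) = √(14.325317 + 0.154697) = 3.8053 km
N14: √((0.0587·111.32)² + (0.0177·60.51)²) = √(42.699481 + 1.147099) = 6.6217 km
N15: √((0.0373·111.32)² + (-0.0021·60.51)²) = √(17.241064 + 0.016147) = 4.1542 km
Sorted: N9 (1.9165 km) < N3 (2.8150 km) < N12 (2.9408 km) < N4 (3.1319 km) < N6 (3.4015 km) < …

N9, N3, N12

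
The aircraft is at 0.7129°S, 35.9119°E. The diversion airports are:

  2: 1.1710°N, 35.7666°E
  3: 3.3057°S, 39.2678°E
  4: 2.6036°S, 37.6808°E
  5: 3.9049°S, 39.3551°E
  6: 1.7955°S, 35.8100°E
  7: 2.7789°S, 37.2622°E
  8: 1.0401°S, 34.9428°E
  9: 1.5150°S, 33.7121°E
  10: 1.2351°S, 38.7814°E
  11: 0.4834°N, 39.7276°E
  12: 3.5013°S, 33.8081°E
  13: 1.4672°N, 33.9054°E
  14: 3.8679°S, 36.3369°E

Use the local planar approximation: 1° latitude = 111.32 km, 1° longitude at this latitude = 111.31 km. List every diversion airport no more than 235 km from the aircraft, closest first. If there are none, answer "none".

8, 6, 2

Distances from 0.7129°S, 35.9119°E:
2: 210.3385 km
3: 472.0631 km
4: 288.2133 km
5: 522.6395 km
6: 121.0476 km
7: 274.7449 km
8: 113.8541 km
9: 260.6318 km
10: 324.6509 km
11: 445.1142 km
12: 388.8297 km
13: 329.8184 km
14: 354.3863 km
Threshold 235 km: 8 (113.8541 km), 6 (121.0476 km), 2 (210.3385 km) are within range.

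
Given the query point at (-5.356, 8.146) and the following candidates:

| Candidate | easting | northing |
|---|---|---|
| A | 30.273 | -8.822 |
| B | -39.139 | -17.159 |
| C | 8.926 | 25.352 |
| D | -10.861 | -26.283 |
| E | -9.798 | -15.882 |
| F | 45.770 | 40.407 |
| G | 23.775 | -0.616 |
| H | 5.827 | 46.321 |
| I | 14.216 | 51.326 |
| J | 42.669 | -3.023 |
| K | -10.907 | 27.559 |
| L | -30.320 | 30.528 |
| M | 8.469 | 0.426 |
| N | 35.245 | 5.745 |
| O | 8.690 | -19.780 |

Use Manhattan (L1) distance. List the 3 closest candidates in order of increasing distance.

Distances from (-5.356, 8.146):
A: |35.629| + |-16.968| = 35.629 + 16.968 = 52.597
B: |-33.783| + |-25.305| = 33.783 + 25.305 = 59.088
C: |14.282| + |17.206| = 14.282 + 17.206 = 31.488
D: |-5.505| + |-34.429| = 5.505 + 34.429 = 39.934
E: |-4.442| + |-24.028| = 4.442 + 24.028 = 28.470
F: |51.126| + |32.261| = 51.126 + 32.261 = 83.387
G: |29.131| + |-8.762| = 29.131 + 8.762 = 37.893
H: |11.183| + |38.175| = 11.183 + 38.175 = 49.358
I: |19.572| + |43.180| = 19.572 + 43.180 = 62.752
J: |48.025| + |-11.169| = 48.025 + 11.169 = 59.194
K: |-5.551| + |19.413| = 5.551 + 19.413 = 24.964
L: |-24.964| + |22.382| = 24.964 + 22.382 = 47.346
M: |13.825| + |-7.720| = 13.825 + 7.720 = 21.545
N: |40.601| + |-2.401| = 40.601 + 2.401 = 43.002
O: |14.046| + |-27.926| = 14.046 + 27.926 = 41.972
Sorted: M (21.545) < K (24.964) < E (28.470) < C (31.488) < G (37.893) < …

M, K, E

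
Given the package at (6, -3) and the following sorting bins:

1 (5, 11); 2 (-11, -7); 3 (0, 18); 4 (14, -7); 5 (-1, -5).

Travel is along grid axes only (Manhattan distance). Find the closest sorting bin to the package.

Distances from (6, -3):
1: 15
2: 21
3: 27
4: 12
5: 9
Minimum: 5 at 9.

5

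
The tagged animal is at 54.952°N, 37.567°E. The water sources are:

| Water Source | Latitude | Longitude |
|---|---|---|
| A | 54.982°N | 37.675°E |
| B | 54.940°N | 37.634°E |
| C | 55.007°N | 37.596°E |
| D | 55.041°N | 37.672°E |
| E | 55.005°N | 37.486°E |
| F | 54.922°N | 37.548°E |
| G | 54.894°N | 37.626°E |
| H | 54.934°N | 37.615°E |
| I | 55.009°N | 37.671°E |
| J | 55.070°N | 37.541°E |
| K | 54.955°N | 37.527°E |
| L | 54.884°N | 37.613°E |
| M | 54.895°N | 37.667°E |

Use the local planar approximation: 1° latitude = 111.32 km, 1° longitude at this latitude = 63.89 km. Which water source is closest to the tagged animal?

Distances from 54.952°N, 37.567°E:
A: √((0.030·111.32)² + (0.108·63.89)²) = √(11.15293 + 47.61166) = 7.666 km
B: √((-0.012·111.32)² + (0.067·63.89)²) = √(1.78447 + 18.32379) = 4.484 km
C: √((0.055·111.32)² + (0.029·63.89)²) = √(37.48623 + 3.43290) = 6.397 km
D: √((0.089·111.32)² + (0.105·63.89)²) = √(98.15816 + 45.00330) = 11.965 km
E: √((0.053·111.32)² + (-0.081·63.89)²) = √(34.80953 + 26.78156) = 7.848 km
F: √((-0.030·111.32)² + (-0.019·63.89)²) = √(11.15293 + 1.47358) = 3.553 km
G: √((-0.058·111.32)² + (0.059·63.89)²) = √(41.68717 + 14.20921) = 7.476 km
H: √((-0.018·111.32)² + (0.048·63.89)²) = √(4.01505 + 9.40477) = 3.663 km
I: √((0.057·111.32)² + (0.104·63.89)²) = √(40.26207 + 44.15018) = 9.188 km
J: √((0.118·111.32)² + (-0.026·63.89)²) = √(172.54819 + 2.75939) = 13.240 km
K: √((0.003·111.32)² + (-0.040·63.89)²) = √(0.11153 + 6.53109) = 2.577 km
L: √((-0.068·111.32)² + (0.046·63.89)²) = √(57.30127 + 8.63737) = 8.120 km
M: √((-0.057·111.32)² + (0.100·63.89)²) = √(40.26207 + 40.81932) = 9.005 km
Minimum: K at 2.577 km.

K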